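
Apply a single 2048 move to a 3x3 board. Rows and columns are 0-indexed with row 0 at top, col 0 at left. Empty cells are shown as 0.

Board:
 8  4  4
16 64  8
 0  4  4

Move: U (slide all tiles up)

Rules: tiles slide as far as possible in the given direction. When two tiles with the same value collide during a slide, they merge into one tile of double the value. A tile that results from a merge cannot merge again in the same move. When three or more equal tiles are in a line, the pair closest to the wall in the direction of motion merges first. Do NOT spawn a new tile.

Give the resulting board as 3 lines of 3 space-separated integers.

Slide up:
col 0: [8, 16, 0] -> [8, 16, 0]
col 1: [4, 64, 4] -> [4, 64, 4]
col 2: [4, 8, 4] -> [4, 8, 4]

Answer:  8  4  4
16 64  8
 0  4  4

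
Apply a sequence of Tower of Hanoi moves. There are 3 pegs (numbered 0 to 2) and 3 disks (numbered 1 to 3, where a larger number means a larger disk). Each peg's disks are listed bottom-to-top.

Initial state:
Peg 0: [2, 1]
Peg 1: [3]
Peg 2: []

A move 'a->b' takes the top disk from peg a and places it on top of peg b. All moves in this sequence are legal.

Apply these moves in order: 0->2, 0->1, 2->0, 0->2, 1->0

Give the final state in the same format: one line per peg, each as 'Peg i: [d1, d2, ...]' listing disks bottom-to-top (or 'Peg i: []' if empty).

After move 1 (0->2):
Peg 0: [2]
Peg 1: [3]
Peg 2: [1]

After move 2 (0->1):
Peg 0: []
Peg 1: [3, 2]
Peg 2: [1]

After move 3 (2->0):
Peg 0: [1]
Peg 1: [3, 2]
Peg 2: []

After move 4 (0->2):
Peg 0: []
Peg 1: [3, 2]
Peg 2: [1]

After move 5 (1->0):
Peg 0: [2]
Peg 1: [3]
Peg 2: [1]

Answer: Peg 0: [2]
Peg 1: [3]
Peg 2: [1]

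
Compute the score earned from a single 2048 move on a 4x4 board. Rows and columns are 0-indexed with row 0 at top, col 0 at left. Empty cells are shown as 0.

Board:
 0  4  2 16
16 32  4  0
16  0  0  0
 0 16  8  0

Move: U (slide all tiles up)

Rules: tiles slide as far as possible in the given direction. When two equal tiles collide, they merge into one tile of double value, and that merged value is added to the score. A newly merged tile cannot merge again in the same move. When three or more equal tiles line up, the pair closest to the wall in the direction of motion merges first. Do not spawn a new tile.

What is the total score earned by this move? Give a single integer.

Answer: 32

Derivation:
Slide up:
col 0: [0, 16, 16, 0] -> [32, 0, 0, 0]  score +32 (running 32)
col 1: [4, 32, 0, 16] -> [4, 32, 16, 0]  score +0 (running 32)
col 2: [2, 4, 0, 8] -> [2, 4, 8, 0]  score +0 (running 32)
col 3: [16, 0, 0, 0] -> [16, 0, 0, 0]  score +0 (running 32)
Board after move:
32  4  2 16
 0 32  4  0
 0 16  8  0
 0  0  0  0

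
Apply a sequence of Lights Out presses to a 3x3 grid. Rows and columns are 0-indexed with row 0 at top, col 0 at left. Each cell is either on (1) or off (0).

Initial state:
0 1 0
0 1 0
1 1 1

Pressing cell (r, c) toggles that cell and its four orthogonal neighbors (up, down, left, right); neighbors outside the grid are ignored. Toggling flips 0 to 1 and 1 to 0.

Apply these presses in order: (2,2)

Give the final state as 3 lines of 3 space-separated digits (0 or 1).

Answer: 0 1 0
0 1 1
1 0 0

Derivation:
After press 1 at (2,2):
0 1 0
0 1 1
1 0 0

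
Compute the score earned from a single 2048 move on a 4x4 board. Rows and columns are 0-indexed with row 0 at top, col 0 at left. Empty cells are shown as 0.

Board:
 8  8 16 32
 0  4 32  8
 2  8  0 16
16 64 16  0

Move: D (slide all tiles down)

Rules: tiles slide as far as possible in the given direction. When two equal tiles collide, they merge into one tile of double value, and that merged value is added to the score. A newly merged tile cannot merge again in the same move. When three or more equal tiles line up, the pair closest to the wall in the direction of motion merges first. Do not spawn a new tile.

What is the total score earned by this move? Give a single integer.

Slide down:
col 0: [8, 0, 2, 16] -> [0, 8, 2, 16]  score +0 (running 0)
col 1: [8, 4, 8, 64] -> [8, 4, 8, 64]  score +0 (running 0)
col 2: [16, 32, 0, 16] -> [0, 16, 32, 16]  score +0 (running 0)
col 3: [32, 8, 16, 0] -> [0, 32, 8, 16]  score +0 (running 0)
Board after move:
 0  8  0  0
 8  4 16 32
 2  8 32  8
16 64 16 16

Answer: 0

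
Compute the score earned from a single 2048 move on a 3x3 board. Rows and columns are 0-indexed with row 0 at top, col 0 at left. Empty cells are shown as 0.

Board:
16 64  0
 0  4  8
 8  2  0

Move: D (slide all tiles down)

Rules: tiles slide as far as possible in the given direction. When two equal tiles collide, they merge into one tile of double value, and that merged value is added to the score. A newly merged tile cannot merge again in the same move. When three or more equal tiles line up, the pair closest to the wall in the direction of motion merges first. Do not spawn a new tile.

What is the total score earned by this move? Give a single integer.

Slide down:
col 0: [16, 0, 8] -> [0, 16, 8]  score +0 (running 0)
col 1: [64, 4, 2] -> [64, 4, 2]  score +0 (running 0)
col 2: [0, 8, 0] -> [0, 0, 8]  score +0 (running 0)
Board after move:
 0 64  0
16  4  0
 8  2  8

Answer: 0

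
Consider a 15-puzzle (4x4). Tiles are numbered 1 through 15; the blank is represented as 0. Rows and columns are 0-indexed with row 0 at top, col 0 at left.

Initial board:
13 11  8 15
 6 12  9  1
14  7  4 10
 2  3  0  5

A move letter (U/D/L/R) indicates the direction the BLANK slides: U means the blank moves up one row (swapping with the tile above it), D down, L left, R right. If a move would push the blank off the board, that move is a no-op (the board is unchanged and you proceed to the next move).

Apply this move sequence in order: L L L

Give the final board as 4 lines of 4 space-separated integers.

After move 1 (L):
13 11  8 15
 6 12  9  1
14  7  4 10
 2  0  3  5

After move 2 (L):
13 11  8 15
 6 12  9  1
14  7  4 10
 0  2  3  5

After move 3 (L):
13 11  8 15
 6 12  9  1
14  7  4 10
 0  2  3  5

Answer: 13 11  8 15
 6 12  9  1
14  7  4 10
 0  2  3  5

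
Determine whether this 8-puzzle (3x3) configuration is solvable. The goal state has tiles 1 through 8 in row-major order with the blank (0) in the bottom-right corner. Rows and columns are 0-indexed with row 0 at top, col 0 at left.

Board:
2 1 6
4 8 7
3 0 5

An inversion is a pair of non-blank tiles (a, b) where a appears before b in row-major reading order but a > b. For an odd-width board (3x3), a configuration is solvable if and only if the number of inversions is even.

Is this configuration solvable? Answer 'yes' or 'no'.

Answer: yes

Derivation:
Inversions (pairs i<j in row-major order where tile[i] > tile[j] > 0): 10
10 is even, so the puzzle is solvable.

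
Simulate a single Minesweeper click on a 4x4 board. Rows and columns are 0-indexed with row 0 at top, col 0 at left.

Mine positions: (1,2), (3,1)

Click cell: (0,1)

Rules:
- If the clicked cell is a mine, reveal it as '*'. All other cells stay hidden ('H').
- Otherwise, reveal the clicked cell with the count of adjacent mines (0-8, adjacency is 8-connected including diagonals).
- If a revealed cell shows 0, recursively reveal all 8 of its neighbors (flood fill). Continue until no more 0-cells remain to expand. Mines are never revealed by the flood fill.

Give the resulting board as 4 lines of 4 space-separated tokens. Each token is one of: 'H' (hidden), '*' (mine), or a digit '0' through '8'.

H 1 H H
H H H H
H H H H
H H H H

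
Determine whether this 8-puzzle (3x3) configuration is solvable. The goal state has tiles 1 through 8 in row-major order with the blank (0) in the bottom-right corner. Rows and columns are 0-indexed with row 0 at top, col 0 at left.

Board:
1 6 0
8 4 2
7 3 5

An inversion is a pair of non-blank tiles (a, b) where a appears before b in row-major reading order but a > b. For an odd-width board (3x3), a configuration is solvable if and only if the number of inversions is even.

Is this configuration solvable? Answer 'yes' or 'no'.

Answer: no

Derivation:
Inversions (pairs i<j in row-major order where tile[i] > tile[j] > 0): 13
13 is odd, so the puzzle is not solvable.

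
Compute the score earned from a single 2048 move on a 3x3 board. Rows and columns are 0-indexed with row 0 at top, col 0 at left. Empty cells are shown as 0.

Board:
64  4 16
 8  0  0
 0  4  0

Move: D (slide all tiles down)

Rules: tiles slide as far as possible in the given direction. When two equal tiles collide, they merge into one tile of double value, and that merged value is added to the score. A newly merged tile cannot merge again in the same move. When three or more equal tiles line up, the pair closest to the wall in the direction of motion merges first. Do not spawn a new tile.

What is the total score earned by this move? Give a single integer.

Answer: 8

Derivation:
Slide down:
col 0: [64, 8, 0] -> [0, 64, 8]  score +0 (running 0)
col 1: [4, 0, 4] -> [0, 0, 8]  score +8 (running 8)
col 2: [16, 0, 0] -> [0, 0, 16]  score +0 (running 8)
Board after move:
 0  0  0
64  0  0
 8  8 16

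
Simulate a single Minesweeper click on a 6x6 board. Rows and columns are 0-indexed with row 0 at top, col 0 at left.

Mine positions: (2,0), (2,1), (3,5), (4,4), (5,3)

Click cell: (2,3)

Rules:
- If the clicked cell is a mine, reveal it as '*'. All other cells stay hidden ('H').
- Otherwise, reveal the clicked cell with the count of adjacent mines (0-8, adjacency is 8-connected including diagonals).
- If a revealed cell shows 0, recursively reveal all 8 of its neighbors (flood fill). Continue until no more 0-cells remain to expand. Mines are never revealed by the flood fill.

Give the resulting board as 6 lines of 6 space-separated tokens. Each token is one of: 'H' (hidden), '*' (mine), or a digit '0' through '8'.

0 0 0 0 0 0
2 2 1 0 0 0
H H 1 0 1 1
H H 1 1 2 H
H H H H H H
H H H H H H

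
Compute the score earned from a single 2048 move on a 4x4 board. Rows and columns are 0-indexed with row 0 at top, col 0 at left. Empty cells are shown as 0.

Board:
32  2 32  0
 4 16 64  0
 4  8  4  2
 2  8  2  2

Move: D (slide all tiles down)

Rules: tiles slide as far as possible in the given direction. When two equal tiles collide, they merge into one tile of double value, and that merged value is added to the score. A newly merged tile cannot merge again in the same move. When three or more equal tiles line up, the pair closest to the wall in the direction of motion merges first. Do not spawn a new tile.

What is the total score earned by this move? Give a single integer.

Answer: 28

Derivation:
Slide down:
col 0: [32, 4, 4, 2] -> [0, 32, 8, 2]  score +8 (running 8)
col 1: [2, 16, 8, 8] -> [0, 2, 16, 16]  score +16 (running 24)
col 2: [32, 64, 4, 2] -> [32, 64, 4, 2]  score +0 (running 24)
col 3: [0, 0, 2, 2] -> [0, 0, 0, 4]  score +4 (running 28)
Board after move:
 0  0 32  0
32  2 64  0
 8 16  4  0
 2 16  2  4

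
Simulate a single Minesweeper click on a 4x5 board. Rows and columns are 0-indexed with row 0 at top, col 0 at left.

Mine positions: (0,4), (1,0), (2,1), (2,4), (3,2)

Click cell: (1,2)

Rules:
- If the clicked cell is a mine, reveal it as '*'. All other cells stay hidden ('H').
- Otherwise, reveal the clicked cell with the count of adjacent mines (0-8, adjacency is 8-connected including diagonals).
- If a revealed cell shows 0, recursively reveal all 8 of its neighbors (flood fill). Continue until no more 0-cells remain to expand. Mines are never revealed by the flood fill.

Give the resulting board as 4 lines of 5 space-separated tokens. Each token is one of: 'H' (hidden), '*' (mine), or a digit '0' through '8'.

H H H H H
H H 1 H H
H H H H H
H H H H H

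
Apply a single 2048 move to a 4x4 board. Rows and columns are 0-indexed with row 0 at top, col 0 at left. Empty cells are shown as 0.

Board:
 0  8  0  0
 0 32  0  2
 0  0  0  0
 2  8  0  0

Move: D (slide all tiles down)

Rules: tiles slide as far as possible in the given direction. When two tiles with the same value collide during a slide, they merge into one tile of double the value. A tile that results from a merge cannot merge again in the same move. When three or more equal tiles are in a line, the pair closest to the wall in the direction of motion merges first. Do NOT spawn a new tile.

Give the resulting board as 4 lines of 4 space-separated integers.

Slide down:
col 0: [0, 0, 0, 2] -> [0, 0, 0, 2]
col 1: [8, 32, 0, 8] -> [0, 8, 32, 8]
col 2: [0, 0, 0, 0] -> [0, 0, 0, 0]
col 3: [0, 2, 0, 0] -> [0, 0, 0, 2]

Answer:  0  0  0  0
 0  8  0  0
 0 32  0  0
 2  8  0  2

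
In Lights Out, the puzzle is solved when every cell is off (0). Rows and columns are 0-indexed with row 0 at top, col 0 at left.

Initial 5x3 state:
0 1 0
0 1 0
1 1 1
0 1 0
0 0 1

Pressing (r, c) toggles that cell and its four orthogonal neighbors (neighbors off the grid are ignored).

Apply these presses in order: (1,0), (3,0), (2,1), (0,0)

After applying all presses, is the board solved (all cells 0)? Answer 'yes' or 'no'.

After press 1 at (1,0):
1 1 0
1 0 0
0 1 1
0 1 0
0 0 1

After press 2 at (3,0):
1 1 0
1 0 0
1 1 1
1 0 0
1 0 1

After press 3 at (2,1):
1 1 0
1 1 0
0 0 0
1 1 0
1 0 1

After press 4 at (0,0):
0 0 0
0 1 0
0 0 0
1 1 0
1 0 1

Lights still on: 5

Answer: no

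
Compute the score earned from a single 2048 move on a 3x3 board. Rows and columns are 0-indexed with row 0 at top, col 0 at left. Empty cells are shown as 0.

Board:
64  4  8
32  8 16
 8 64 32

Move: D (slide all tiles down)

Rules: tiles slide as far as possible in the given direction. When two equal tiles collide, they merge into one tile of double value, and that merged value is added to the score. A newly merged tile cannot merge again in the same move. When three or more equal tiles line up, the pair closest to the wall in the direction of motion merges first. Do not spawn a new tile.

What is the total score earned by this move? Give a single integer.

Answer: 0

Derivation:
Slide down:
col 0: [64, 32, 8] -> [64, 32, 8]  score +0 (running 0)
col 1: [4, 8, 64] -> [4, 8, 64]  score +0 (running 0)
col 2: [8, 16, 32] -> [8, 16, 32]  score +0 (running 0)
Board after move:
64  4  8
32  8 16
 8 64 32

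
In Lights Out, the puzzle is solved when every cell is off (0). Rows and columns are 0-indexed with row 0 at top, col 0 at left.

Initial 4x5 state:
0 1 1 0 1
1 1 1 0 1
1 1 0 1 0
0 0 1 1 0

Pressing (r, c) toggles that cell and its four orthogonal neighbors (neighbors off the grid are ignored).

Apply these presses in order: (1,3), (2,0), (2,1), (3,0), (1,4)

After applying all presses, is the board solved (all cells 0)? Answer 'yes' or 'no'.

After press 1 at (1,3):
0 1 1 1 1
1 1 0 1 0
1 1 0 0 0
0 0 1 1 0

After press 2 at (2,0):
0 1 1 1 1
0 1 0 1 0
0 0 0 0 0
1 0 1 1 0

After press 3 at (2,1):
0 1 1 1 1
0 0 0 1 0
1 1 1 0 0
1 1 1 1 0

After press 4 at (3,0):
0 1 1 1 1
0 0 0 1 0
0 1 1 0 0
0 0 1 1 0

After press 5 at (1,4):
0 1 1 1 0
0 0 0 0 1
0 1 1 0 1
0 0 1 1 0

Lights still on: 9

Answer: no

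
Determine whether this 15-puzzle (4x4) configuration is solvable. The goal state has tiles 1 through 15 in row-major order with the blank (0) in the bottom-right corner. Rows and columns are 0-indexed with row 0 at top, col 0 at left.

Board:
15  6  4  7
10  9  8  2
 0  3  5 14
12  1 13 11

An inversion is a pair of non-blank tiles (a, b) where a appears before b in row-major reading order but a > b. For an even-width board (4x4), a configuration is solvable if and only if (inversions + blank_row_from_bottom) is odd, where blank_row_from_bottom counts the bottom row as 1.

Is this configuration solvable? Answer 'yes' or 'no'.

Answer: yes

Derivation:
Inversions: 51
Blank is in row 2 (0-indexed from top), which is row 2 counting from the bottom (bottom = 1).
51 + 2 = 53, which is odd, so the puzzle is solvable.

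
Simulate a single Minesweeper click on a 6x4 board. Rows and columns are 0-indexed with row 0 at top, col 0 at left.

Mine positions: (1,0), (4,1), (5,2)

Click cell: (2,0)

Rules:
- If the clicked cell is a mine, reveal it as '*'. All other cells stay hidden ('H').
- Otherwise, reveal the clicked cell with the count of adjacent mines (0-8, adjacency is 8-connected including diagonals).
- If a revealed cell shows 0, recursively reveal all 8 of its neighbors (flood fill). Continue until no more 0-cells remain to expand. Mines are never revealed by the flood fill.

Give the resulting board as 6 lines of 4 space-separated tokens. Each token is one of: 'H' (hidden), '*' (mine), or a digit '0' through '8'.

H H H H
H H H H
1 H H H
H H H H
H H H H
H H H H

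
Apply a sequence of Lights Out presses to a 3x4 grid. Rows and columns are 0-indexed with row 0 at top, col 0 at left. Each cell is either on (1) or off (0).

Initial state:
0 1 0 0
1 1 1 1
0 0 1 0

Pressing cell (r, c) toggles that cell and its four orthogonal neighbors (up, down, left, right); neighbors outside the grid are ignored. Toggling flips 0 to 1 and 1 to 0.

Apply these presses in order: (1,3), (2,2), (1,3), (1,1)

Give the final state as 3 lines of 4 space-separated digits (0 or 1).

Answer: 0 0 0 0
0 0 1 1
0 0 0 1

Derivation:
After press 1 at (1,3):
0 1 0 1
1 1 0 0
0 0 1 1

After press 2 at (2,2):
0 1 0 1
1 1 1 0
0 1 0 0

After press 3 at (1,3):
0 1 0 0
1 1 0 1
0 1 0 1

After press 4 at (1,1):
0 0 0 0
0 0 1 1
0 0 0 1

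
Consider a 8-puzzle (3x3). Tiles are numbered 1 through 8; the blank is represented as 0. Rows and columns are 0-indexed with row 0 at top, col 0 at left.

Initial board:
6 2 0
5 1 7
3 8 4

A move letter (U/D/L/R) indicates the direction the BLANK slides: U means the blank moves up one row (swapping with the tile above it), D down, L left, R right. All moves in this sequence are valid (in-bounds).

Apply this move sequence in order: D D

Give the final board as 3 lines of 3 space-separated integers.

After move 1 (D):
6 2 7
5 1 0
3 8 4

After move 2 (D):
6 2 7
5 1 4
3 8 0

Answer: 6 2 7
5 1 4
3 8 0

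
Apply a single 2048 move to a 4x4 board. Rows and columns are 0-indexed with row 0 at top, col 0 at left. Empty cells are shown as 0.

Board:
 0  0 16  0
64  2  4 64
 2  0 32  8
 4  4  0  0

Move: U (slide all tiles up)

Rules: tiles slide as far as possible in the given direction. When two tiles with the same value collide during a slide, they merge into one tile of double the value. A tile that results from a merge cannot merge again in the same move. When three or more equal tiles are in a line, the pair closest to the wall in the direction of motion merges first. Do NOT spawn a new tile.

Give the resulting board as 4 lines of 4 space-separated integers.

Slide up:
col 0: [0, 64, 2, 4] -> [64, 2, 4, 0]
col 1: [0, 2, 0, 4] -> [2, 4, 0, 0]
col 2: [16, 4, 32, 0] -> [16, 4, 32, 0]
col 3: [0, 64, 8, 0] -> [64, 8, 0, 0]

Answer: 64  2 16 64
 2  4  4  8
 4  0 32  0
 0  0  0  0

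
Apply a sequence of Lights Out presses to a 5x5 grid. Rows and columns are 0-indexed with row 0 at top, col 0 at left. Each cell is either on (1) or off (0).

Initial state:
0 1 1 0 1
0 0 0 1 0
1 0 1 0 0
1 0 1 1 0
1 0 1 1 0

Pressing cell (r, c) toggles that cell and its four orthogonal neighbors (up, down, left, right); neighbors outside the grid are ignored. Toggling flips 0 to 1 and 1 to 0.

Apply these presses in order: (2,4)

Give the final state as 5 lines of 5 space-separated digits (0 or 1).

Answer: 0 1 1 0 1
0 0 0 1 1
1 0 1 1 1
1 0 1 1 1
1 0 1 1 0

Derivation:
After press 1 at (2,4):
0 1 1 0 1
0 0 0 1 1
1 0 1 1 1
1 0 1 1 1
1 0 1 1 0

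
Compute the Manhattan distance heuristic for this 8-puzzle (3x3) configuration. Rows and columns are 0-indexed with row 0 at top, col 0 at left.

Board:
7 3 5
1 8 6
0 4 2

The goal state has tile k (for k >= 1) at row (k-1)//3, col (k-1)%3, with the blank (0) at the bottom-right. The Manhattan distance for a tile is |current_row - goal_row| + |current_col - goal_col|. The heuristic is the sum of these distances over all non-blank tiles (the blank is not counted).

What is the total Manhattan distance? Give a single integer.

Tile 7: at (0,0), goal (2,0), distance |0-2|+|0-0| = 2
Tile 3: at (0,1), goal (0,2), distance |0-0|+|1-2| = 1
Tile 5: at (0,2), goal (1,1), distance |0-1|+|2-1| = 2
Tile 1: at (1,0), goal (0,0), distance |1-0|+|0-0| = 1
Tile 8: at (1,1), goal (2,1), distance |1-2|+|1-1| = 1
Tile 6: at (1,2), goal (1,2), distance |1-1|+|2-2| = 0
Tile 4: at (2,1), goal (1,0), distance |2-1|+|1-0| = 2
Tile 2: at (2,2), goal (0,1), distance |2-0|+|2-1| = 3
Sum: 2 + 1 + 2 + 1 + 1 + 0 + 2 + 3 = 12

Answer: 12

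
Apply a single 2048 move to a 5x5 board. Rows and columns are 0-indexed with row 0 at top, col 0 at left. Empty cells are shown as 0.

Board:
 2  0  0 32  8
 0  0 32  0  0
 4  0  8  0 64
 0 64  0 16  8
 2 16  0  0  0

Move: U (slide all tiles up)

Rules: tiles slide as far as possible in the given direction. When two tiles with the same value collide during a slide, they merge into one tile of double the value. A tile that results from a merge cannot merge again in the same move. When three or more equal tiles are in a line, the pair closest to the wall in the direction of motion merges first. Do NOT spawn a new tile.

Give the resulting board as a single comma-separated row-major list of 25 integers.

Answer: 2, 64, 32, 32, 8, 4, 16, 8, 16, 64, 2, 0, 0, 0, 8, 0, 0, 0, 0, 0, 0, 0, 0, 0, 0

Derivation:
Slide up:
col 0: [2, 0, 4, 0, 2] -> [2, 4, 2, 0, 0]
col 1: [0, 0, 0, 64, 16] -> [64, 16, 0, 0, 0]
col 2: [0, 32, 8, 0, 0] -> [32, 8, 0, 0, 0]
col 3: [32, 0, 0, 16, 0] -> [32, 16, 0, 0, 0]
col 4: [8, 0, 64, 8, 0] -> [8, 64, 8, 0, 0]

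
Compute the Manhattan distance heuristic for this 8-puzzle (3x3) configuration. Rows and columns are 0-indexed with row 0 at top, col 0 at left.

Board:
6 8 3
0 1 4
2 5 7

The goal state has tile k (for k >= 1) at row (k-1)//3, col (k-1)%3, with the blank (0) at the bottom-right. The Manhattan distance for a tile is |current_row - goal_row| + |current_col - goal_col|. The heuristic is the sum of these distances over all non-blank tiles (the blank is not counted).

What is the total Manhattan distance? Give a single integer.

Answer: 15

Derivation:
Tile 6: at (0,0), goal (1,2), distance |0-1|+|0-2| = 3
Tile 8: at (0,1), goal (2,1), distance |0-2|+|1-1| = 2
Tile 3: at (0,2), goal (0,2), distance |0-0|+|2-2| = 0
Tile 1: at (1,1), goal (0,0), distance |1-0|+|1-0| = 2
Tile 4: at (1,2), goal (1,0), distance |1-1|+|2-0| = 2
Tile 2: at (2,0), goal (0,1), distance |2-0|+|0-1| = 3
Tile 5: at (2,1), goal (1,1), distance |2-1|+|1-1| = 1
Tile 7: at (2,2), goal (2,0), distance |2-2|+|2-0| = 2
Sum: 3 + 2 + 0 + 2 + 2 + 3 + 1 + 2 = 15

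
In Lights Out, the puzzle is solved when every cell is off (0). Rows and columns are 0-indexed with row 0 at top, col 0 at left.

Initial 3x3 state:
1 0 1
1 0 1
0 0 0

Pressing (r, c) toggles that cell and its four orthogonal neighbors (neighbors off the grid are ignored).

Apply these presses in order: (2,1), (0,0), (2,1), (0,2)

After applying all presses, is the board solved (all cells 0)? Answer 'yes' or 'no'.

Answer: yes

Derivation:
After press 1 at (2,1):
1 0 1
1 1 1
1 1 1

After press 2 at (0,0):
0 1 1
0 1 1
1 1 1

After press 3 at (2,1):
0 1 1
0 0 1
0 0 0

After press 4 at (0,2):
0 0 0
0 0 0
0 0 0

Lights still on: 0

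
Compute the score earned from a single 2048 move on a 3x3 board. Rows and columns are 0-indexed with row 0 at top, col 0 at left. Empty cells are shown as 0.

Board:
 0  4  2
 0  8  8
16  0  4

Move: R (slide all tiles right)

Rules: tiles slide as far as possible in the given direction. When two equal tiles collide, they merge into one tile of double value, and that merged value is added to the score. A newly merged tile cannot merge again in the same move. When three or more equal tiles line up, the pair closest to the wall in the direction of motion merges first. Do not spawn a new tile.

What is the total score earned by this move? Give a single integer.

Slide right:
row 0: [0, 4, 2] -> [0, 4, 2]  score +0 (running 0)
row 1: [0, 8, 8] -> [0, 0, 16]  score +16 (running 16)
row 2: [16, 0, 4] -> [0, 16, 4]  score +0 (running 16)
Board after move:
 0  4  2
 0  0 16
 0 16  4

Answer: 16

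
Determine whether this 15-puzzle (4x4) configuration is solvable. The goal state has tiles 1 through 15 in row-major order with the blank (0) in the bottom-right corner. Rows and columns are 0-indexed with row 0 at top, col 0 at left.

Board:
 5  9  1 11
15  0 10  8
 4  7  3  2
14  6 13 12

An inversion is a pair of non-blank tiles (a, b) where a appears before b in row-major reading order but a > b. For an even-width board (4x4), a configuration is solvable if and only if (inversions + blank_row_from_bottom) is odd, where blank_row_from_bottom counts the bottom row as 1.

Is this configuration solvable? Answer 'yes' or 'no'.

Inversions: 49
Blank is in row 1 (0-indexed from top), which is row 3 counting from the bottom (bottom = 1).
49 + 3 = 52, which is even, so the puzzle is not solvable.

Answer: no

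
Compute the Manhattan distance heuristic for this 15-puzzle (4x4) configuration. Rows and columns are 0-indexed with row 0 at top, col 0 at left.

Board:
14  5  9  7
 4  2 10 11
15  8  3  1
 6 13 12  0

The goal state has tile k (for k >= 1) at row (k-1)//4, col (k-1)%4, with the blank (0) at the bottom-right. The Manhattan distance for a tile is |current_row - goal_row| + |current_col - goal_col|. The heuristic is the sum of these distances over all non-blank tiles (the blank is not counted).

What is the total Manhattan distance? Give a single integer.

Answer: 40

Derivation:
Tile 14: (0,0)->(3,1) = 4
Tile 5: (0,1)->(1,0) = 2
Tile 9: (0,2)->(2,0) = 4
Tile 7: (0,3)->(1,2) = 2
Tile 4: (1,0)->(0,3) = 4
Tile 2: (1,1)->(0,1) = 1
Tile 10: (1,2)->(2,1) = 2
Tile 11: (1,3)->(2,2) = 2
Tile 15: (2,0)->(3,2) = 3
Tile 8: (2,1)->(1,3) = 3
Tile 3: (2,2)->(0,2) = 2
Tile 1: (2,3)->(0,0) = 5
Tile 6: (3,0)->(1,1) = 3
Tile 13: (3,1)->(3,0) = 1
Tile 12: (3,2)->(2,3) = 2
Sum: 4 + 2 + 4 + 2 + 4 + 1 + 2 + 2 + 3 + 3 + 2 + 5 + 3 + 1 + 2 = 40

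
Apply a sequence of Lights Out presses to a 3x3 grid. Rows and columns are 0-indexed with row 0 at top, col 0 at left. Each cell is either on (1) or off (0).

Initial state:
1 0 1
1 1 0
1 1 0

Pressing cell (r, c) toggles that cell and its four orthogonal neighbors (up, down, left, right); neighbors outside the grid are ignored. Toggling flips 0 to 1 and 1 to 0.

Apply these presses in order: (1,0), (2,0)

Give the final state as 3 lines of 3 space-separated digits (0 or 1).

Answer: 0 0 1
1 0 0
1 0 0

Derivation:
After press 1 at (1,0):
0 0 1
0 0 0
0 1 0

After press 2 at (2,0):
0 0 1
1 0 0
1 0 0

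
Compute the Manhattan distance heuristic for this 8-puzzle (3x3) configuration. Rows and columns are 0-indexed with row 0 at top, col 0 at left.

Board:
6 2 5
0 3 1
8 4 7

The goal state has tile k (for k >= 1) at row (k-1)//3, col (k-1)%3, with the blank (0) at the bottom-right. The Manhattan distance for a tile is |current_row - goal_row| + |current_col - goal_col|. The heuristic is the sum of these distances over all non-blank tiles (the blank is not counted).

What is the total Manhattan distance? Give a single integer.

Tile 6: (0,0)->(1,2) = 3
Tile 2: (0,1)->(0,1) = 0
Tile 5: (0,2)->(1,1) = 2
Tile 3: (1,1)->(0,2) = 2
Tile 1: (1,2)->(0,0) = 3
Tile 8: (2,0)->(2,1) = 1
Tile 4: (2,1)->(1,0) = 2
Tile 7: (2,2)->(2,0) = 2
Sum: 3 + 0 + 2 + 2 + 3 + 1 + 2 + 2 = 15

Answer: 15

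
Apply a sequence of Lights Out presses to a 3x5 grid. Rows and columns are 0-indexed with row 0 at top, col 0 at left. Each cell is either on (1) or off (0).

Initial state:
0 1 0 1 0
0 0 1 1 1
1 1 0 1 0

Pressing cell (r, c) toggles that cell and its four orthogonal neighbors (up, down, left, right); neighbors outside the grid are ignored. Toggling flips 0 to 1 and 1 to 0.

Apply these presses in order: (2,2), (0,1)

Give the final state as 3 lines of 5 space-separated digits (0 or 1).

Answer: 1 0 1 1 0
0 1 0 1 1
1 0 1 0 0

Derivation:
After press 1 at (2,2):
0 1 0 1 0
0 0 0 1 1
1 0 1 0 0

After press 2 at (0,1):
1 0 1 1 0
0 1 0 1 1
1 0 1 0 0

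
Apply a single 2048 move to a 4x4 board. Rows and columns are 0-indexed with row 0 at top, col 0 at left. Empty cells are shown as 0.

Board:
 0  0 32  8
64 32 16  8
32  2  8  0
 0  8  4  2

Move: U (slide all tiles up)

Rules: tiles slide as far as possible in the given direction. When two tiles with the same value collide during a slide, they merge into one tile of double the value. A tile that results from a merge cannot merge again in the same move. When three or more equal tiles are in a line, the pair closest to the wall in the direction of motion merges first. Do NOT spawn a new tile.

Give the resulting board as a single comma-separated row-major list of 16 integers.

Slide up:
col 0: [0, 64, 32, 0] -> [64, 32, 0, 0]
col 1: [0, 32, 2, 8] -> [32, 2, 8, 0]
col 2: [32, 16, 8, 4] -> [32, 16, 8, 4]
col 3: [8, 8, 0, 2] -> [16, 2, 0, 0]

Answer: 64, 32, 32, 16, 32, 2, 16, 2, 0, 8, 8, 0, 0, 0, 4, 0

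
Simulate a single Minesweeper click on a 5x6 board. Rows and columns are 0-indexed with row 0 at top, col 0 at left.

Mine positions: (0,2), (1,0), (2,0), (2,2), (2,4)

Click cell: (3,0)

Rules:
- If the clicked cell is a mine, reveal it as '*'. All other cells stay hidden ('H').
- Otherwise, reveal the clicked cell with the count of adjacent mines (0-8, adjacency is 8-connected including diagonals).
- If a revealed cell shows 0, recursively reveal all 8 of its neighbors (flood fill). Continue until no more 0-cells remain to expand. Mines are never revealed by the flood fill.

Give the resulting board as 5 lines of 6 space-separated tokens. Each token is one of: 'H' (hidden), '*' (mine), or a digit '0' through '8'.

H H H H H H
H H H H H H
H H H H H H
1 H H H H H
H H H H H H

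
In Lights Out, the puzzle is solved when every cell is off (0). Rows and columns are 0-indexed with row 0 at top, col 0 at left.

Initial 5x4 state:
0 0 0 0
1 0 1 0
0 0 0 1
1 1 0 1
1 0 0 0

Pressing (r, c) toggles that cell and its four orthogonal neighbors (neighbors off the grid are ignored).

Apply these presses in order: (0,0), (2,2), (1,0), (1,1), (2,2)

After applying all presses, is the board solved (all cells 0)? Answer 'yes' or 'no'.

After press 1 at (0,0):
1 1 0 0
0 0 1 0
0 0 0 1
1 1 0 1
1 0 0 0

After press 2 at (2,2):
1 1 0 0
0 0 0 0
0 1 1 0
1 1 1 1
1 0 0 0

After press 3 at (1,0):
0 1 0 0
1 1 0 0
1 1 1 0
1 1 1 1
1 0 0 0

After press 4 at (1,1):
0 0 0 0
0 0 1 0
1 0 1 0
1 1 1 1
1 0 0 0

After press 5 at (2,2):
0 0 0 0
0 0 0 0
1 1 0 1
1 1 0 1
1 0 0 0

Lights still on: 7

Answer: no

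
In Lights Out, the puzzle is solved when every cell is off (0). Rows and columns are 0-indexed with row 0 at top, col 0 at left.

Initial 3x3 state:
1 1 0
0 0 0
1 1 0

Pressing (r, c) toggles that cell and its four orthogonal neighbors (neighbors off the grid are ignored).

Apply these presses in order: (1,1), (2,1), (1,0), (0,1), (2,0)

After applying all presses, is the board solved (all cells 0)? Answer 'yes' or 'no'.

Answer: no

Derivation:
After press 1 at (1,1):
1 0 0
1 1 1
1 0 0

After press 2 at (2,1):
1 0 0
1 0 1
0 1 1

After press 3 at (1,0):
0 0 0
0 1 1
1 1 1

After press 4 at (0,1):
1 1 1
0 0 1
1 1 1

After press 5 at (2,0):
1 1 1
1 0 1
0 0 1

Lights still on: 6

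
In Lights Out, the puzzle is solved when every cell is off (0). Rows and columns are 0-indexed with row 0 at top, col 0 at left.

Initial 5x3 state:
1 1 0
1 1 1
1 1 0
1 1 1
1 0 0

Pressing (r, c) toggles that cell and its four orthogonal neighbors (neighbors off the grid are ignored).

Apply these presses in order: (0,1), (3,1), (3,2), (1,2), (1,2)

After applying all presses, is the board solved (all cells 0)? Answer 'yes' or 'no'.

After press 1 at (0,1):
0 0 1
1 0 1
1 1 0
1 1 1
1 0 0

After press 2 at (3,1):
0 0 1
1 0 1
1 0 0
0 0 0
1 1 0

After press 3 at (3,2):
0 0 1
1 0 1
1 0 1
0 1 1
1 1 1

After press 4 at (1,2):
0 0 0
1 1 0
1 0 0
0 1 1
1 1 1

After press 5 at (1,2):
0 0 1
1 0 1
1 0 1
0 1 1
1 1 1

Lights still on: 10

Answer: no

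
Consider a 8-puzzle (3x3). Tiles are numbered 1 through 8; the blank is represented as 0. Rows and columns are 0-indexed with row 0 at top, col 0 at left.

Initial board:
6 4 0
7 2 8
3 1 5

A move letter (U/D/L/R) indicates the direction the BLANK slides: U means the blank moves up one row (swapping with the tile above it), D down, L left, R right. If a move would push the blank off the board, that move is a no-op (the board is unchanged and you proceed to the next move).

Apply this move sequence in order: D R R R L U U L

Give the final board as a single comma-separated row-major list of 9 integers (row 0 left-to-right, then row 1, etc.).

After move 1 (D):
6 4 8
7 2 0
3 1 5

After move 2 (R):
6 4 8
7 2 0
3 1 5

After move 3 (R):
6 4 8
7 2 0
3 1 5

After move 4 (R):
6 4 8
7 2 0
3 1 5

After move 5 (L):
6 4 8
7 0 2
3 1 5

After move 6 (U):
6 0 8
7 4 2
3 1 5

After move 7 (U):
6 0 8
7 4 2
3 1 5

After move 8 (L):
0 6 8
7 4 2
3 1 5

Answer: 0, 6, 8, 7, 4, 2, 3, 1, 5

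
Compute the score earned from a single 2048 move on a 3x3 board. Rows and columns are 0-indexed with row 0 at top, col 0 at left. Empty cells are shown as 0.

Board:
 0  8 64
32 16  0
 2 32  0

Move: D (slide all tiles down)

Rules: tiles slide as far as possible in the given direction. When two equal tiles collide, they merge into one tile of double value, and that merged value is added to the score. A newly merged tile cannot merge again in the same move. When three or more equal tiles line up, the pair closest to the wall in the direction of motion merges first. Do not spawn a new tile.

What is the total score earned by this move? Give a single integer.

Answer: 0

Derivation:
Slide down:
col 0: [0, 32, 2] -> [0, 32, 2]  score +0 (running 0)
col 1: [8, 16, 32] -> [8, 16, 32]  score +0 (running 0)
col 2: [64, 0, 0] -> [0, 0, 64]  score +0 (running 0)
Board after move:
 0  8  0
32 16  0
 2 32 64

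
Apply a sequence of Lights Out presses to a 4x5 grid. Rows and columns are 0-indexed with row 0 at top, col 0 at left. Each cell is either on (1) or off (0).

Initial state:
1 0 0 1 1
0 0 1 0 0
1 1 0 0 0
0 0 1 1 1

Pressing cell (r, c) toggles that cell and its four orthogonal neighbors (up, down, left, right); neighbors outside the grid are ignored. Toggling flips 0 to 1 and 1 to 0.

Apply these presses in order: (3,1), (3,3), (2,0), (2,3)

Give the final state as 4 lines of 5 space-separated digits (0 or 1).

After press 1 at (3,1):
1 0 0 1 1
0 0 1 0 0
1 0 0 0 0
1 1 0 1 1

After press 2 at (3,3):
1 0 0 1 1
0 0 1 0 0
1 0 0 1 0
1 1 1 0 0

After press 3 at (2,0):
1 0 0 1 1
1 0 1 0 0
0 1 0 1 0
0 1 1 0 0

After press 4 at (2,3):
1 0 0 1 1
1 0 1 1 0
0 1 1 0 1
0 1 1 1 0

Answer: 1 0 0 1 1
1 0 1 1 0
0 1 1 0 1
0 1 1 1 0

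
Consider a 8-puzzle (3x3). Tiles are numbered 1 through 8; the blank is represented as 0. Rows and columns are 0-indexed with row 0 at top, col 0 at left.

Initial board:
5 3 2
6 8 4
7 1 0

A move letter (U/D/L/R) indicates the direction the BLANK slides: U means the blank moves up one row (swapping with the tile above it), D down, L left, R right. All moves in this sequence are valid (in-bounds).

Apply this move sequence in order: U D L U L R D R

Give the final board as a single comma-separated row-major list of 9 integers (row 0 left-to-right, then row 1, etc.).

Answer: 5, 3, 2, 6, 8, 4, 7, 1, 0

Derivation:
After move 1 (U):
5 3 2
6 8 0
7 1 4

After move 2 (D):
5 3 2
6 8 4
7 1 0

After move 3 (L):
5 3 2
6 8 4
7 0 1

After move 4 (U):
5 3 2
6 0 4
7 8 1

After move 5 (L):
5 3 2
0 6 4
7 8 1

After move 6 (R):
5 3 2
6 0 4
7 8 1

After move 7 (D):
5 3 2
6 8 4
7 0 1

After move 8 (R):
5 3 2
6 8 4
7 1 0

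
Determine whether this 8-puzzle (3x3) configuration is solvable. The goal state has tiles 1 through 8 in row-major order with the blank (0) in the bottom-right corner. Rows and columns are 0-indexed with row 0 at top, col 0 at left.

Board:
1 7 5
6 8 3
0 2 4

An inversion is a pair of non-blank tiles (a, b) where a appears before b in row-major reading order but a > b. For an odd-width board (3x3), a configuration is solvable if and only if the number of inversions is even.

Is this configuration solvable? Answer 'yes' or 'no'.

Inversions (pairs i<j in row-major order where tile[i] > tile[j] > 0): 15
15 is odd, so the puzzle is not solvable.

Answer: no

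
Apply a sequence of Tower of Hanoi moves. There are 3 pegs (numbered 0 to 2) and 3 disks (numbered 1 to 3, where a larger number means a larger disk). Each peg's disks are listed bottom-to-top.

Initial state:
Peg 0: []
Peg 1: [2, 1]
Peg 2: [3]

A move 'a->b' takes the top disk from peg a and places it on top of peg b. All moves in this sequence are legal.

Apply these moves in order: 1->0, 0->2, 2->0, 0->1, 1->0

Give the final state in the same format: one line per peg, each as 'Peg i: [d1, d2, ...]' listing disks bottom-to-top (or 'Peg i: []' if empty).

Answer: Peg 0: [1]
Peg 1: [2]
Peg 2: [3]

Derivation:
After move 1 (1->0):
Peg 0: [1]
Peg 1: [2]
Peg 2: [3]

After move 2 (0->2):
Peg 0: []
Peg 1: [2]
Peg 2: [3, 1]

After move 3 (2->0):
Peg 0: [1]
Peg 1: [2]
Peg 2: [3]

After move 4 (0->1):
Peg 0: []
Peg 1: [2, 1]
Peg 2: [3]

After move 5 (1->0):
Peg 0: [1]
Peg 1: [2]
Peg 2: [3]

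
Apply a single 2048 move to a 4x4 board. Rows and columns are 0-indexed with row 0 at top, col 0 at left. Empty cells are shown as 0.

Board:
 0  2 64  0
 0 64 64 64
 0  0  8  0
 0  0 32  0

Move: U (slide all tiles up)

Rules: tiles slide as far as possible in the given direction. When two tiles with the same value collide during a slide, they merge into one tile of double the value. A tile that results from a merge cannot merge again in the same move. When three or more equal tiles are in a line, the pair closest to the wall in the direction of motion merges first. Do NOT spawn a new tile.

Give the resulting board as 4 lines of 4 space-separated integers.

Answer:   0   2 128  64
  0  64   8   0
  0   0  32   0
  0   0   0   0

Derivation:
Slide up:
col 0: [0, 0, 0, 0] -> [0, 0, 0, 0]
col 1: [2, 64, 0, 0] -> [2, 64, 0, 0]
col 2: [64, 64, 8, 32] -> [128, 8, 32, 0]
col 3: [0, 64, 0, 0] -> [64, 0, 0, 0]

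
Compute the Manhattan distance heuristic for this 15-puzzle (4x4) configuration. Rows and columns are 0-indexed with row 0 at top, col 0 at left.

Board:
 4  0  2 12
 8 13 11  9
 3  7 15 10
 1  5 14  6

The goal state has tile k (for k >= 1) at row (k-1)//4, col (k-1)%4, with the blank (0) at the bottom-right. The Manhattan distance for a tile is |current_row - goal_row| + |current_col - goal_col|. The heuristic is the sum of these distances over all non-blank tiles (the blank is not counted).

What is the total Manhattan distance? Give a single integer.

Answer: 37

Derivation:
Tile 4: (0,0)->(0,3) = 3
Tile 2: (0,2)->(0,1) = 1
Tile 12: (0,3)->(2,3) = 2
Tile 8: (1,0)->(1,3) = 3
Tile 13: (1,1)->(3,0) = 3
Tile 11: (1,2)->(2,2) = 1
Tile 9: (1,3)->(2,0) = 4
Tile 3: (2,0)->(0,2) = 4
Tile 7: (2,1)->(1,2) = 2
Tile 15: (2,2)->(3,2) = 1
Tile 10: (2,3)->(2,1) = 2
Tile 1: (3,0)->(0,0) = 3
Tile 5: (3,1)->(1,0) = 3
Tile 14: (3,2)->(3,1) = 1
Tile 6: (3,3)->(1,1) = 4
Sum: 3 + 1 + 2 + 3 + 3 + 1 + 4 + 4 + 2 + 1 + 2 + 3 + 3 + 1 + 4 = 37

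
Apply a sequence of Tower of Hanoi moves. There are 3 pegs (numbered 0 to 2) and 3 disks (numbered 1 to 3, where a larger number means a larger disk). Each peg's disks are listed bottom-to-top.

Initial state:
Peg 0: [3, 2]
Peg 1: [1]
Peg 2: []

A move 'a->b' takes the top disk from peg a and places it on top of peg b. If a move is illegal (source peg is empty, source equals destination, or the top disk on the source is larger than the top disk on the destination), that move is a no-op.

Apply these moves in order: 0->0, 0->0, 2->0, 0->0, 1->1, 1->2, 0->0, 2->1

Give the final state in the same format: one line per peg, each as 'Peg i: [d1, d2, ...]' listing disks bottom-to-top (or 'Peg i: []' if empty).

Answer: Peg 0: [3, 2]
Peg 1: [1]
Peg 2: []

Derivation:
After move 1 (0->0):
Peg 0: [3, 2]
Peg 1: [1]
Peg 2: []

After move 2 (0->0):
Peg 0: [3, 2]
Peg 1: [1]
Peg 2: []

After move 3 (2->0):
Peg 0: [3, 2]
Peg 1: [1]
Peg 2: []

After move 4 (0->0):
Peg 0: [3, 2]
Peg 1: [1]
Peg 2: []

After move 5 (1->1):
Peg 0: [3, 2]
Peg 1: [1]
Peg 2: []

After move 6 (1->2):
Peg 0: [3, 2]
Peg 1: []
Peg 2: [1]

After move 7 (0->0):
Peg 0: [3, 2]
Peg 1: []
Peg 2: [1]

After move 8 (2->1):
Peg 0: [3, 2]
Peg 1: [1]
Peg 2: []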